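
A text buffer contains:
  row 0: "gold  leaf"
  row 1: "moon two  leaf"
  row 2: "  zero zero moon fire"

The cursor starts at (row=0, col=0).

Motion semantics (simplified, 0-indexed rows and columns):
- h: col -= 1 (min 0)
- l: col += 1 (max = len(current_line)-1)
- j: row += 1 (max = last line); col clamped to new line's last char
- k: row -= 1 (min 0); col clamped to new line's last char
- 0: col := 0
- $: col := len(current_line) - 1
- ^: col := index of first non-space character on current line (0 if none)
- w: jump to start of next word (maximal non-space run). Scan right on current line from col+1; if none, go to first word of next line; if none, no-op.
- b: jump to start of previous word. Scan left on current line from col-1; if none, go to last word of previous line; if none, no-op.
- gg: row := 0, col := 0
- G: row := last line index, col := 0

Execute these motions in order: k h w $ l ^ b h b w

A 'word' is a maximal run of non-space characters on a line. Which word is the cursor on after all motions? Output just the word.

After 1 (k): row=0 col=0 char='g'
After 2 (h): row=0 col=0 char='g'
After 3 (w): row=0 col=6 char='l'
After 4 ($): row=0 col=9 char='f'
After 5 (l): row=0 col=9 char='f'
After 6 (^): row=0 col=0 char='g'
After 7 (b): row=0 col=0 char='g'
After 8 (h): row=0 col=0 char='g'
After 9 (b): row=0 col=0 char='g'
After 10 (w): row=0 col=6 char='l'

Answer: leaf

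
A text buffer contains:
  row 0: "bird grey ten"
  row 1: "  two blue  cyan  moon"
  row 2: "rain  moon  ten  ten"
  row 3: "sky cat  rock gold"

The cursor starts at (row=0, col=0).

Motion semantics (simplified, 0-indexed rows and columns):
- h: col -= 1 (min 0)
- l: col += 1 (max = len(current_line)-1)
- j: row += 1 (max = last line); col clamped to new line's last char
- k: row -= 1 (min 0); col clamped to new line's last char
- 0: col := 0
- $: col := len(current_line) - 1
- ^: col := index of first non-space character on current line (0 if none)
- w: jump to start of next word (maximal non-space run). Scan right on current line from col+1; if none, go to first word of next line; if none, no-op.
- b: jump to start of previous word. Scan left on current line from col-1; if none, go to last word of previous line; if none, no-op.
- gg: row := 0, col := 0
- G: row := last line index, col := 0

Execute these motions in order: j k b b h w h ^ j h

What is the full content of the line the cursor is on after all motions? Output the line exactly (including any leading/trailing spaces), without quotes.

Answer:   two blue  cyan  moon

Derivation:
After 1 (j): row=1 col=0 char='_'
After 2 (k): row=0 col=0 char='b'
After 3 (b): row=0 col=0 char='b'
After 4 (b): row=0 col=0 char='b'
After 5 (h): row=0 col=0 char='b'
After 6 (w): row=0 col=5 char='g'
After 7 (h): row=0 col=4 char='_'
After 8 (^): row=0 col=0 char='b'
After 9 (j): row=1 col=0 char='_'
After 10 (h): row=1 col=0 char='_'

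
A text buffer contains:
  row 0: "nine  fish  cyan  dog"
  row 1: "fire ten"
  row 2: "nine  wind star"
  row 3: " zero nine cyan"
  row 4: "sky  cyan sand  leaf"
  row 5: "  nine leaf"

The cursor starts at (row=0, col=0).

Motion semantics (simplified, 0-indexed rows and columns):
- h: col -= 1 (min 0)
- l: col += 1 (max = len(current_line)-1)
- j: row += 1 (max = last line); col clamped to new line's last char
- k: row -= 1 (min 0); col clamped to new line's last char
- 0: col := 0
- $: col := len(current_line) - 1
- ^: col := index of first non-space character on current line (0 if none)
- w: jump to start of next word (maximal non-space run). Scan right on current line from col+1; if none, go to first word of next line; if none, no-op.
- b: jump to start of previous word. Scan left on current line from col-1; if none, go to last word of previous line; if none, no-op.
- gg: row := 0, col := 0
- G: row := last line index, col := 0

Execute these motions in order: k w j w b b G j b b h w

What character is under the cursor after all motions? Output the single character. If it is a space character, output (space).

After 1 (k): row=0 col=0 char='n'
After 2 (w): row=0 col=6 char='f'
After 3 (j): row=1 col=6 char='e'
After 4 (w): row=2 col=0 char='n'
After 5 (b): row=1 col=5 char='t'
After 6 (b): row=1 col=0 char='f'
After 7 (G): row=5 col=0 char='_'
After 8 (j): row=5 col=0 char='_'
After 9 (b): row=4 col=16 char='l'
After 10 (b): row=4 col=10 char='s'
After 11 (h): row=4 col=9 char='_'
After 12 (w): row=4 col=10 char='s'

Answer: s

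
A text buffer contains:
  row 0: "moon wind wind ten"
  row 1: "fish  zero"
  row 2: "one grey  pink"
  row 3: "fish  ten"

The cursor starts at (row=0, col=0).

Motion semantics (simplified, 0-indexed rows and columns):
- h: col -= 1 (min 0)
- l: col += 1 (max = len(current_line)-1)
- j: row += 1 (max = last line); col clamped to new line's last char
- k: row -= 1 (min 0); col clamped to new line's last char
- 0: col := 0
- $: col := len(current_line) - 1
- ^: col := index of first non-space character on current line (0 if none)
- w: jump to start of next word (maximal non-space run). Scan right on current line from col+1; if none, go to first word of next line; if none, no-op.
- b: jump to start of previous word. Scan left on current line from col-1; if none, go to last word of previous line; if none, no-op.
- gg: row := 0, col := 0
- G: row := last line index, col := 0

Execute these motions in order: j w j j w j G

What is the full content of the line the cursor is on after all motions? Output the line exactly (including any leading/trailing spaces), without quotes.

After 1 (j): row=1 col=0 char='f'
After 2 (w): row=1 col=6 char='z'
After 3 (j): row=2 col=6 char='e'
After 4 (j): row=3 col=6 char='t'
After 5 (w): row=3 col=6 char='t'
After 6 (j): row=3 col=6 char='t'
After 7 (G): row=3 col=0 char='f'

Answer: fish  ten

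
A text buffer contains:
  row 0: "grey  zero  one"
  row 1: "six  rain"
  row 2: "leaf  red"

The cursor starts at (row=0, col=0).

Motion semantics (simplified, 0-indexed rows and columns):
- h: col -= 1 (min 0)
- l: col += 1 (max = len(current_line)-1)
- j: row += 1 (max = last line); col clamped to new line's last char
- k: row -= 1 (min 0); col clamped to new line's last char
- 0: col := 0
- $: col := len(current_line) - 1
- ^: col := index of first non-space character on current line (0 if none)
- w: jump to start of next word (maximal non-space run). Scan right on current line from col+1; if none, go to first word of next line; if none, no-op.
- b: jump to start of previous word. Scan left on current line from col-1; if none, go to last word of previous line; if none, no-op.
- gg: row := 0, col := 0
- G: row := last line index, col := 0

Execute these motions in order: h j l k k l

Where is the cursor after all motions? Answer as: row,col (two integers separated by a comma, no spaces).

After 1 (h): row=0 col=0 char='g'
After 2 (j): row=1 col=0 char='s'
After 3 (l): row=1 col=1 char='i'
After 4 (k): row=0 col=1 char='r'
After 5 (k): row=0 col=1 char='r'
After 6 (l): row=0 col=2 char='e'

Answer: 0,2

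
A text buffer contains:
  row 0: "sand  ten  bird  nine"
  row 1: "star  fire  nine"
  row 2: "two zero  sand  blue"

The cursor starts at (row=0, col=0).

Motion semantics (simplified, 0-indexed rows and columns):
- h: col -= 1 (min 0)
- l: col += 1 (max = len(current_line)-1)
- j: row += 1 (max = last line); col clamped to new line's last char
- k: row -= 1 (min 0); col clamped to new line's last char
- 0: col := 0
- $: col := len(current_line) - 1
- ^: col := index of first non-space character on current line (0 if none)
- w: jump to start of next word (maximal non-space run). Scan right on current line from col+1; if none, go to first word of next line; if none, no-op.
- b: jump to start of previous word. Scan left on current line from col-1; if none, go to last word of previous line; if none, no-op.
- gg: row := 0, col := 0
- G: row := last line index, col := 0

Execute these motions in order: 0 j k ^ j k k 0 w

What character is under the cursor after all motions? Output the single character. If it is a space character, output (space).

After 1 (0): row=0 col=0 char='s'
After 2 (j): row=1 col=0 char='s'
After 3 (k): row=0 col=0 char='s'
After 4 (^): row=0 col=0 char='s'
After 5 (j): row=1 col=0 char='s'
After 6 (k): row=0 col=0 char='s'
After 7 (k): row=0 col=0 char='s'
After 8 (0): row=0 col=0 char='s'
After 9 (w): row=0 col=6 char='t'

Answer: t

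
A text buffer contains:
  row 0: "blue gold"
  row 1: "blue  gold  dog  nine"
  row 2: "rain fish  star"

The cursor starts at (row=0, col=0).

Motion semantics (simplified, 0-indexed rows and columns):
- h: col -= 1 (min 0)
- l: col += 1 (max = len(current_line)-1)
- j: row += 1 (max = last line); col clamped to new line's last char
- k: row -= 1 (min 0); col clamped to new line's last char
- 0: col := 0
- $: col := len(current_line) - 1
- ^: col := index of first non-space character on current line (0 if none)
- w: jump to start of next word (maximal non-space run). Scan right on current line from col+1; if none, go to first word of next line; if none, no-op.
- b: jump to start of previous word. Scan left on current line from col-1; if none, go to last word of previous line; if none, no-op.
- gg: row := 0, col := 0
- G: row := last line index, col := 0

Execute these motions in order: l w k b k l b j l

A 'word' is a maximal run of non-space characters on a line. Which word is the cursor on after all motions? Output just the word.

After 1 (l): row=0 col=1 char='l'
After 2 (w): row=0 col=5 char='g'
After 3 (k): row=0 col=5 char='g'
After 4 (b): row=0 col=0 char='b'
After 5 (k): row=0 col=0 char='b'
After 6 (l): row=0 col=1 char='l'
After 7 (b): row=0 col=0 char='b'
After 8 (j): row=1 col=0 char='b'
After 9 (l): row=1 col=1 char='l'

Answer: blue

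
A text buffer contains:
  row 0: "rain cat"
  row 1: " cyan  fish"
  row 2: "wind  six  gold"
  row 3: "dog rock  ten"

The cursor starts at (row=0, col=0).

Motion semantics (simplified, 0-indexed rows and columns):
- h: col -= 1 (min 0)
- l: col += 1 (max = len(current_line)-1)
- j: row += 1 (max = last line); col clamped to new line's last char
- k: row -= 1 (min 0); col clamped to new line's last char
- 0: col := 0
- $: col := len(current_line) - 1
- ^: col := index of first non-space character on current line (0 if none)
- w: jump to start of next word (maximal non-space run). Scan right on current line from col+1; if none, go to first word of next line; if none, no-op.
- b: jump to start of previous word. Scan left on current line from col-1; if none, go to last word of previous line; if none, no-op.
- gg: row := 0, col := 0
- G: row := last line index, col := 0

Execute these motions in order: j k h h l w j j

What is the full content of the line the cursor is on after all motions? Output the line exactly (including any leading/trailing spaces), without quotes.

Answer: wind  six  gold

Derivation:
After 1 (j): row=1 col=0 char='_'
After 2 (k): row=0 col=0 char='r'
After 3 (h): row=0 col=0 char='r'
After 4 (h): row=0 col=0 char='r'
After 5 (l): row=0 col=1 char='a'
After 6 (w): row=0 col=5 char='c'
After 7 (j): row=1 col=5 char='_'
After 8 (j): row=2 col=5 char='_'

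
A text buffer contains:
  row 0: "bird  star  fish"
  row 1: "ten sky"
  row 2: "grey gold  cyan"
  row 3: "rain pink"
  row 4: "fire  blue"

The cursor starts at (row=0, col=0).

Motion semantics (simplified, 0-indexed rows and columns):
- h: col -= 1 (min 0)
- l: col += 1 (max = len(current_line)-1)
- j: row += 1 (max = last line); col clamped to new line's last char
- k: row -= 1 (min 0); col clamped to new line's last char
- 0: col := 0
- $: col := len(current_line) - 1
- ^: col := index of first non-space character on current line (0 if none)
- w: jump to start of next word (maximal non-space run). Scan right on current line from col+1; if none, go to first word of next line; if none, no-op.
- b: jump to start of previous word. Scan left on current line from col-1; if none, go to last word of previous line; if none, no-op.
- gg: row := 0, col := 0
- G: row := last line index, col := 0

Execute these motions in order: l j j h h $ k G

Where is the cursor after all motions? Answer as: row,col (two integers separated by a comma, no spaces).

After 1 (l): row=0 col=1 char='i'
After 2 (j): row=1 col=1 char='e'
After 3 (j): row=2 col=1 char='r'
After 4 (h): row=2 col=0 char='g'
After 5 (h): row=2 col=0 char='g'
After 6 ($): row=2 col=14 char='n'
After 7 (k): row=1 col=6 char='y'
After 8 (G): row=4 col=0 char='f'

Answer: 4,0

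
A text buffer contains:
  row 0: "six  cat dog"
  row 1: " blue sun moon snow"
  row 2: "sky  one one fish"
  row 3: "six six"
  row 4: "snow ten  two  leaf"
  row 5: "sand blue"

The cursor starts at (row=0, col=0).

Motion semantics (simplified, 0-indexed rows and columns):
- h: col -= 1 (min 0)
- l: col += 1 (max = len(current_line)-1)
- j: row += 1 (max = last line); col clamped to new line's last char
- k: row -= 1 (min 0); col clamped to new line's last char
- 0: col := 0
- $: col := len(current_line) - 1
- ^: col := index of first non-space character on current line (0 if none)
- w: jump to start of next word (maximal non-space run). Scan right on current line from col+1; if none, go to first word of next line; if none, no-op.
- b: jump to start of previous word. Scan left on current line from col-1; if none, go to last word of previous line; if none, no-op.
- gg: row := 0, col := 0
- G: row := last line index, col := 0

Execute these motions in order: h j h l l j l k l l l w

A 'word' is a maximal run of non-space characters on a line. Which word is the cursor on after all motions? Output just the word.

Answer: moon

Derivation:
After 1 (h): row=0 col=0 char='s'
After 2 (j): row=1 col=0 char='_'
After 3 (h): row=1 col=0 char='_'
After 4 (l): row=1 col=1 char='b'
After 5 (l): row=1 col=2 char='l'
After 6 (j): row=2 col=2 char='y'
After 7 (l): row=2 col=3 char='_'
After 8 (k): row=1 col=3 char='u'
After 9 (l): row=1 col=4 char='e'
After 10 (l): row=1 col=5 char='_'
After 11 (l): row=1 col=6 char='s'
After 12 (w): row=1 col=10 char='m'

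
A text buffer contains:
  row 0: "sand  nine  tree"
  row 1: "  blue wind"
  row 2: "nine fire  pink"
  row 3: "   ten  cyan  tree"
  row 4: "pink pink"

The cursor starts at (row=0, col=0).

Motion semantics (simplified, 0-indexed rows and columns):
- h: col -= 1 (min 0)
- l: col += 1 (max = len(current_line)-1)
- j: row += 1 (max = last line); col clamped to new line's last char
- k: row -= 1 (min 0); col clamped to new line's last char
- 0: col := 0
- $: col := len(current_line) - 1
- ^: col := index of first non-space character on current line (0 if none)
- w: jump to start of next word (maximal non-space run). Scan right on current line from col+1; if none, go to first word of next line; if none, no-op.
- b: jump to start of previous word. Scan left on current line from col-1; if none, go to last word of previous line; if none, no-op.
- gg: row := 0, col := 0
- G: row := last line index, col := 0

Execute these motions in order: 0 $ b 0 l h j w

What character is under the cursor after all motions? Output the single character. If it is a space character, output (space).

After 1 (0): row=0 col=0 char='s'
After 2 ($): row=0 col=15 char='e'
After 3 (b): row=0 col=12 char='t'
After 4 (0): row=0 col=0 char='s'
After 5 (l): row=0 col=1 char='a'
After 6 (h): row=0 col=0 char='s'
After 7 (j): row=1 col=0 char='_'
After 8 (w): row=1 col=2 char='b'

Answer: b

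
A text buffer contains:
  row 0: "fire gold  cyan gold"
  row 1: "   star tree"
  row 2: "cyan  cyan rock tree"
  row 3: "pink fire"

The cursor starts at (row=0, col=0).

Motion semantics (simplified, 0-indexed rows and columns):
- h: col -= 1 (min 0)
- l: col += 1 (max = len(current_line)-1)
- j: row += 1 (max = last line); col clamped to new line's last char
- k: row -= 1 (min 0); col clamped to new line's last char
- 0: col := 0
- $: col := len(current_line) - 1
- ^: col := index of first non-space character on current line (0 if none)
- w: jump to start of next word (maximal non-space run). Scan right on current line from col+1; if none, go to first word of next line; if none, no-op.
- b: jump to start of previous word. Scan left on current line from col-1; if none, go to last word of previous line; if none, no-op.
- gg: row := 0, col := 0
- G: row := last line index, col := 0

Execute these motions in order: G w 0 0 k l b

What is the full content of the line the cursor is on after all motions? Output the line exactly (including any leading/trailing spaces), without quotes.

After 1 (G): row=3 col=0 char='p'
After 2 (w): row=3 col=5 char='f'
After 3 (0): row=3 col=0 char='p'
After 4 (0): row=3 col=0 char='p'
After 5 (k): row=2 col=0 char='c'
After 6 (l): row=2 col=1 char='y'
After 7 (b): row=2 col=0 char='c'

Answer: cyan  cyan rock tree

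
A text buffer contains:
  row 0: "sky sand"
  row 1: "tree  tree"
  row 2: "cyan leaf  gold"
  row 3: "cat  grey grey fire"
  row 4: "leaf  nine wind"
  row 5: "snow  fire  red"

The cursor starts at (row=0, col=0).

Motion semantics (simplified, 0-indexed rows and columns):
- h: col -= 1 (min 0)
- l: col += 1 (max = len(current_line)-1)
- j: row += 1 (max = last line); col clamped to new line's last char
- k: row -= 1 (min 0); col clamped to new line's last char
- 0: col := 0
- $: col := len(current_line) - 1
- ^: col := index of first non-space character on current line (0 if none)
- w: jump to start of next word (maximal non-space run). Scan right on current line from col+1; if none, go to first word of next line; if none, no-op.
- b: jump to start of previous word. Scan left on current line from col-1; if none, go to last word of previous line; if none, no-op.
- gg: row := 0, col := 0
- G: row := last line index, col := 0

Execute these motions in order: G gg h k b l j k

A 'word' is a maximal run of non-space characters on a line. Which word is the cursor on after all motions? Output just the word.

Answer: sky

Derivation:
After 1 (G): row=5 col=0 char='s'
After 2 (gg): row=0 col=0 char='s'
After 3 (h): row=0 col=0 char='s'
After 4 (k): row=0 col=0 char='s'
After 5 (b): row=0 col=0 char='s'
After 6 (l): row=0 col=1 char='k'
After 7 (j): row=1 col=1 char='r'
After 8 (k): row=0 col=1 char='k'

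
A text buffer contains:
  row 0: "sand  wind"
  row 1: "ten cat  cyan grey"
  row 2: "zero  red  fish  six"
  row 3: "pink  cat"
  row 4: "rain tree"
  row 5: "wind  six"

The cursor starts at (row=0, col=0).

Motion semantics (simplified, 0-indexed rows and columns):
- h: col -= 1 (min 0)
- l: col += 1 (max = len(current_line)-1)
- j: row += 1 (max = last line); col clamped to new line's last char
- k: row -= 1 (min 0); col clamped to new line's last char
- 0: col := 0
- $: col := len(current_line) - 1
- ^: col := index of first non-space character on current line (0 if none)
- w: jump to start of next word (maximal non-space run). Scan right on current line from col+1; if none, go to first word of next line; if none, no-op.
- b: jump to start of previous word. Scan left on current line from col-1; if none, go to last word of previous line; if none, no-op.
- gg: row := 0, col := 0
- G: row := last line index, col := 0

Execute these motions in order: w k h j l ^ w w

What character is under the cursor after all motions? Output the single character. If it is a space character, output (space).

Answer: c

Derivation:
After 1 (w): row=0 col=6 char='w'
After 2 (k): row=0 col=6 char='w'
After 3 (h): row=0 col=5 char='_'
After 4 (j): row=1 col=5 char='a'
After 5 (l): row=1 col=6 char='t'
After 6 (^): row=1 col=0 char='t'
After 7 (w): row=1 col=4 char='c'
After 8 (w): row=1 col=9 char='c'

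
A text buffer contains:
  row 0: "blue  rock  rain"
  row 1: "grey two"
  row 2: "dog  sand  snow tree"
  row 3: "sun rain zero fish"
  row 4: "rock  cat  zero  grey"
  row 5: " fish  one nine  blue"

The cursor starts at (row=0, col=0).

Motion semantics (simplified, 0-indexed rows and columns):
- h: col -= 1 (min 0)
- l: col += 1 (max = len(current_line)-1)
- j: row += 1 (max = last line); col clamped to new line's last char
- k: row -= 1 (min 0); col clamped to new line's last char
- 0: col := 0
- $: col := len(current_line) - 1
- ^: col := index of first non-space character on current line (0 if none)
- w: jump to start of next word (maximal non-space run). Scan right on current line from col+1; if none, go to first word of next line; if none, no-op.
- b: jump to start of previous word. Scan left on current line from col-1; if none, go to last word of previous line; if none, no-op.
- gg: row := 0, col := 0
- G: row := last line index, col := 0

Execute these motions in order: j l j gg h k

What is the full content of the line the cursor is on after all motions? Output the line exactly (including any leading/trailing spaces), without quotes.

After 1 (j): row=1 col=0 char='g'
After 2 (l): row=1 col=1 char='r'
After 3 (j): row=2 col=1 char='o'
After 4 (gg): row=0 col=0 char='b'
After 5 (h): row=0 col=0 char='b'
After 6 (k): row=0 col=0 char='b'

Answer: blue  rock  rain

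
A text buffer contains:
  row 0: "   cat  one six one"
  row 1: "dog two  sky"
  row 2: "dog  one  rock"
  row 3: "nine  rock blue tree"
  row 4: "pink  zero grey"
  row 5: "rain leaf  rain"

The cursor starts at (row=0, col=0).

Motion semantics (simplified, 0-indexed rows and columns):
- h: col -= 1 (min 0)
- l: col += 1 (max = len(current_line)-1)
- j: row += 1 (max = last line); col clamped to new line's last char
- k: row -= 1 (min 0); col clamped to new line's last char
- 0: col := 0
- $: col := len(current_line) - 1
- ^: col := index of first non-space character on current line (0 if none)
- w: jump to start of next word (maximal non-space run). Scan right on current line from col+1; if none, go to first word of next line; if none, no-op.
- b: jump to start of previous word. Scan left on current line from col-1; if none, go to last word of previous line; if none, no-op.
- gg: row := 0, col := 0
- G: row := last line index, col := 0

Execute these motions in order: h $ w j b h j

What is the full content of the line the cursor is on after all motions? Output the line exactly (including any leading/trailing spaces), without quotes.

After 1 (h): row=0 col=0 char='_'
After 2 ($): row=0 col=18 char='e'
After 3 (w): row=1 col=0 char='d'
After 4 (j): row=2 col=0 char='d'
After 5 (b): row=1 col=9 char='s'
After 6 (h): row=1 col=8 char='_'
After 7 (j): row=2 col=8 char='_'

Answer: dog  one  rock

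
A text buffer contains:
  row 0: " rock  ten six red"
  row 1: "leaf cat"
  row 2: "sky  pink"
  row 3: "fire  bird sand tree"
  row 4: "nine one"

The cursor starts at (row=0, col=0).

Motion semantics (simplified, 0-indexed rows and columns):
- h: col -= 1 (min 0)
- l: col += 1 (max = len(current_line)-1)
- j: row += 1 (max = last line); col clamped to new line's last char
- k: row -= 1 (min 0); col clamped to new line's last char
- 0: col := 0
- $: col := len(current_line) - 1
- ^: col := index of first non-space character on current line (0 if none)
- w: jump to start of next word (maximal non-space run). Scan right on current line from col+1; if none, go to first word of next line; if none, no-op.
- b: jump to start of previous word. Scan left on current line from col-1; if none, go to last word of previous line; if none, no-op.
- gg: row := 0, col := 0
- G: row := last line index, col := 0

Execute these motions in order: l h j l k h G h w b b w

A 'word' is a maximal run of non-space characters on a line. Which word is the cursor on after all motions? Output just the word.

After 1 (l): row=0 col=1 char='r'
After 2 (h): row=0 col=0 char='_'
After 3 (j): row=1 col=0 char='l'
After 4 (l): row=1 col=1 char='e'
After 5 (k): row=0 col=1 char='r'
After 6 (h): row=0 col=0 char='_'
After 7 (G): row=4 col=0 char='n'
After 8 (h): row=4 col=0 char='n'
After 9 (w): row=4 col=5 char='o'
After 10 (b): row=4 col=0 char='n'
After 11 (b): row=3 col=16 char='t'
After 12 (w): row=4 col=0 char='n'

Answer: nine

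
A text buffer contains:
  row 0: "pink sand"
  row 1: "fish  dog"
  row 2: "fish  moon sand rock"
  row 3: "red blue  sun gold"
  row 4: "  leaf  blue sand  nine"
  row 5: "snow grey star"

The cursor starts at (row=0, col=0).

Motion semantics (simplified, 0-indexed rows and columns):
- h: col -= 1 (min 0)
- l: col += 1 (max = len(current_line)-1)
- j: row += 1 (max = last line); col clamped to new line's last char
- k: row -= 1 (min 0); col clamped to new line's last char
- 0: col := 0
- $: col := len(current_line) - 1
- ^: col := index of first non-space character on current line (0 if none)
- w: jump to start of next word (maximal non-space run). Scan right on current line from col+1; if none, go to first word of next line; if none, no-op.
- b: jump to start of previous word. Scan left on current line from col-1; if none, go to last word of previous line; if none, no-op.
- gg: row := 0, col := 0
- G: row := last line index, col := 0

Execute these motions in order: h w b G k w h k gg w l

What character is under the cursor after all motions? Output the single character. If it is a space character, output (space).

After 1 (h): row=0 col=0 char='p'
After 2 (w): row=0 col=5 char='s'
After 3 (b): row=0 col=0 char='p'
After 4 (G): row=5 col=0 char='s'
After 5 (k): row=4 col=0 char='_'
After 6 (w): row=4 col=2 char='l'
After 7 (h): row=4 col=1 char='_'
After 8 (k): row=3 col=1 char='e'
After 9 (gg): row=0 col=0 char='p'
After 10 (w): row=0 col=5 char='s'
After 11 (l): row=0 col=6 char='a'

Answer: a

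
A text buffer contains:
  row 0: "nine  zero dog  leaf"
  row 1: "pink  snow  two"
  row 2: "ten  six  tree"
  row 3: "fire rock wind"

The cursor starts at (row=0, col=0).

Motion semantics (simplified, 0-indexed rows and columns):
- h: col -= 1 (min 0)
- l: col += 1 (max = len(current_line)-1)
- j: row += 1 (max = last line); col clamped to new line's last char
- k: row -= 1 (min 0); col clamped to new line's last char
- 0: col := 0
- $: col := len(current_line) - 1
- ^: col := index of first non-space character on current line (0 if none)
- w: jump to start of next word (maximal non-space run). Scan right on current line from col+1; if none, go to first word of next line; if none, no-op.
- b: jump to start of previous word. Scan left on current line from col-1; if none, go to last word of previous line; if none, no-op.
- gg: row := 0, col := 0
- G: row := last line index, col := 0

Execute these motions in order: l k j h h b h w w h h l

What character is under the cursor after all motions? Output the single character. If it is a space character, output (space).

Answer: i

Derivation:
After 1 (l): row=0 col=1 char='i'
After 2 (k): row=0 col=1 char='i'
After 3 (j): row=1 col=1 char='i'
After 4 (h): row=1 col=0 char='p'
After 5 (h): row=1 col=0 char='p'
After 6 (b): row=0 col=16 char='l'
After 7 (h): row=0 col=15 char='_'
After 8 (w): row=0 col=16 char='l'
After 9 (w): row=1 col=0 char='p'
After 10 (h): row=1 col=0 char='p'
After 11 (h): row=1 col=0 char='p'
After 12 (l): row=1 col=1 char='i'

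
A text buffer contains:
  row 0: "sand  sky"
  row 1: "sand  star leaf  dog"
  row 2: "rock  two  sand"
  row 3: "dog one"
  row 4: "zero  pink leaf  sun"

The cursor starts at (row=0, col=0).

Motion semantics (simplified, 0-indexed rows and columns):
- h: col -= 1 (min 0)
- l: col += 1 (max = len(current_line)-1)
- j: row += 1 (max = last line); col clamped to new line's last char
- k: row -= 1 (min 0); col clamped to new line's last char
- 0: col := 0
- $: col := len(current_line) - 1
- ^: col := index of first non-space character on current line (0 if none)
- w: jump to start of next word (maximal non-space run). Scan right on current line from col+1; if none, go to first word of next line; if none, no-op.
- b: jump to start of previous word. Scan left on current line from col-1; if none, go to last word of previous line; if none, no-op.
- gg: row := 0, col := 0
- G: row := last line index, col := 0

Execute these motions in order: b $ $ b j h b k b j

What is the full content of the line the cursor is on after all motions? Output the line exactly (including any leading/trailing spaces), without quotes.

Answer: sand  star leaf  dog

Derivation:
After 1 (b): row=0 col=0 char='s'
After 2 ($): row=0 col=8 char='y'
After 3 ($): row=0 col=8 char='y'
After 4 (b): row=0 col=6 char='s'
After 5 (j): row=1 col=6 char='s'
After 6 (h): row=1 col=5 char='_'
After 7 (b): row=1 col=0 char='s'
After 8 (k): row=0 col=0 char='s'
After 9 (b): row=0 col=0 char='s'
After 10 (j): row=1 col=0 char='s'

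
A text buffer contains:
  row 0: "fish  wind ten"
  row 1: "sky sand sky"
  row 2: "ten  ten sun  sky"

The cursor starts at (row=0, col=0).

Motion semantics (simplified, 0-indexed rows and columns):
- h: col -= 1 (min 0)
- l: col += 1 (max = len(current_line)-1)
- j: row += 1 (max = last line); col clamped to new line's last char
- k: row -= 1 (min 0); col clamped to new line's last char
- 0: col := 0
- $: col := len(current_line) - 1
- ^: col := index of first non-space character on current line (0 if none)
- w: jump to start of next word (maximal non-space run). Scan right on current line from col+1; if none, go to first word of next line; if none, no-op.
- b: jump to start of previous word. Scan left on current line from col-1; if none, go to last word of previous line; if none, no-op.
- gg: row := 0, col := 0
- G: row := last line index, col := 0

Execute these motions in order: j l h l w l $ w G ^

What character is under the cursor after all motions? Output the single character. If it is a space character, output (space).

Answer: t

Derivation:
After 1 (j): row=1 col=0 char='s'
After 2 (l): row=1 col=1 char='k'
After 3 (h): row=1 col=0 char='s'
After 4 (l): row=1 col=1 char='k'
After 5 (w): row=1 col=4 char='s'
After 6 (l): row=1 col=5 char='a'
After 7 ($): row=1 col=11 char='y'
After 8 (w): row=2 col=0 char='t'
After 9 (G): row=2 col=0 char='t'
After 10 (^): row=2 col=0 char='t'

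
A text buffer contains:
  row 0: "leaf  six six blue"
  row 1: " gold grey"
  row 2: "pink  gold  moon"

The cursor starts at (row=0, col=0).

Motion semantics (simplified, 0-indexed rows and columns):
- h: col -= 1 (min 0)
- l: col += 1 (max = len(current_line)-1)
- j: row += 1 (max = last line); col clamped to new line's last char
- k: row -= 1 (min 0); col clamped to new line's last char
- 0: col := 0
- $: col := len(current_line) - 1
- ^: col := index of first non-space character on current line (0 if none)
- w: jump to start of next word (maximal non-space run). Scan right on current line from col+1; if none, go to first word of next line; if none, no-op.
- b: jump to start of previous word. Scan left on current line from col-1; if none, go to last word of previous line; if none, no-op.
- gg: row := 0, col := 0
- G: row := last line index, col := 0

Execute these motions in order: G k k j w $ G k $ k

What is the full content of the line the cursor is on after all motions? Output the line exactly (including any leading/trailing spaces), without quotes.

After 1 (G): row=2 col=0 char='p'
After 2 (k): row=1 col=0 char='_'
After 3 (k): row=0 col=0 char='l'
After 4 (j): row=1 col=0 char='_'
After 5 (w): row=1 col=1 char='g'
After 6 ($): row=1 col=9 char='y'
After 7 (G): row=2 col=0 char='p'
After 8 (k): row=1 col=0 char='_'
After 9 ($): row=1 col=9 char='y'
After 10 (k): row=0 col=9 char='_'

Answer: leaf  six six blue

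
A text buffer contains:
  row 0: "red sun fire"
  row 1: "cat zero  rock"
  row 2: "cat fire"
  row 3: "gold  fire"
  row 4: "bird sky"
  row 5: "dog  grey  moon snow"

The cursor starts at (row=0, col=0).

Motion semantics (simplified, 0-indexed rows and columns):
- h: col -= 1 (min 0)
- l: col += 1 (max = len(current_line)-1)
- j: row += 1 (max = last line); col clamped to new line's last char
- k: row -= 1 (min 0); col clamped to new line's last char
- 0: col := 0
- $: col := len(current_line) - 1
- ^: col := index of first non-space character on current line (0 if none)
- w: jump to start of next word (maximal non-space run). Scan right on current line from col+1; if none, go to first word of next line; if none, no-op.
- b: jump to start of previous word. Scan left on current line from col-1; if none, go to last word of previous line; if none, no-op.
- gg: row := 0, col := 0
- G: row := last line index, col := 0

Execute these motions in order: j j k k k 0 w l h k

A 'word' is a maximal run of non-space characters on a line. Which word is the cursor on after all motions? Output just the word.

Answer: sun

Derivation:
After 1 (j): row=1 col=0 char='c'
After 2 (j): row=2 col=0 char='c'
After 3 (k): row=1 col=0 char='c'
After 4 (k): row=0 col=0 char='r'
After 5 (k): row=0 col=0 char='r'
After 6 (0): row=0 col=0 char='r'
After 7 (w): row=0 col=4 char='s'
After 8 (l): row=0 col=5 char='u'
After 9 (h): row=0 col=4 char='s'
After 10 (k): row=0 col=4 char='s'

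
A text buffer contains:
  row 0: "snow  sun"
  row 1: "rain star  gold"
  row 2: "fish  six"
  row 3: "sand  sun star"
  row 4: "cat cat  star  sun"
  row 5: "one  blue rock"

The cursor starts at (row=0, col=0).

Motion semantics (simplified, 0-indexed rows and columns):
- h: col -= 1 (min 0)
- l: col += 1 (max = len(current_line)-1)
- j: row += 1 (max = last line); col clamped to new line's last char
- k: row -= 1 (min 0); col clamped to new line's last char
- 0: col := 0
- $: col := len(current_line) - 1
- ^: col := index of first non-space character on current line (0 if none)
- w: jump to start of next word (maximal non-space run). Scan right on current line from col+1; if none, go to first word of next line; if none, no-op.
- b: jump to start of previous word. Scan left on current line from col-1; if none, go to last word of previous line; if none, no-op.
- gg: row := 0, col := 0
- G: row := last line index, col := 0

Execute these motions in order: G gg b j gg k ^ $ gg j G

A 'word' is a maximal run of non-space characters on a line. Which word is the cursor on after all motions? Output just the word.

Answer: one

Derivation:
After 1 (G): row=5 col=0 char='o'
After 2 (gg): row=0 col=0 char='s'
After 3 (b): row=0 col=0 char='s'
After 4 (j): row=1 col=0 char='r'
After 5 (gg): row=0 col=0 char='s'
After 6 (k): row=0 col=0 char='s'
After 7 (^): row=0 col=0 char='s'
After 8 ($): row=0 col=8 char='n'
After 9 (gg): row=0 col=0 char='s'
After 10 (j): row=1 col=0 char='r'
After 11 (G): row=5 col=0 char='o'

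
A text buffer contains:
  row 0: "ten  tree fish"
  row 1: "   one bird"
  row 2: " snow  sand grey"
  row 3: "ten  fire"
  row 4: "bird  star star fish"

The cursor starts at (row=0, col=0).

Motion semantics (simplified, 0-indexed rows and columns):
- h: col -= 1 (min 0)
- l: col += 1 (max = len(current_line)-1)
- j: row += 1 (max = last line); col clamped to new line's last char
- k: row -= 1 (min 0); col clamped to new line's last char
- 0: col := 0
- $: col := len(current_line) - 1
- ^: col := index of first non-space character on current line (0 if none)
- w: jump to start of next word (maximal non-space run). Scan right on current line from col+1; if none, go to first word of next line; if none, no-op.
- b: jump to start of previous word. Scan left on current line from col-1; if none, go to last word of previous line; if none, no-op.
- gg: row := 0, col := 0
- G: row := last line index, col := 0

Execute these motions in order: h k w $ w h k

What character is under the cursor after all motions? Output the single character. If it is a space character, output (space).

Answer: n

Derivation:
After 1 (h): row=0 col=0 char='t'
After 2 (k): row=0 col=0 char='t'
After 3 (w): row=0 col=5 char='t'
After 4 ($): row=0 col=13 char='h'
After 5 (w): row=1 col=3 char='o'
After 6 (h): row=1 col=2 char='_'
After 7 (k): row=0 col=2 char='n'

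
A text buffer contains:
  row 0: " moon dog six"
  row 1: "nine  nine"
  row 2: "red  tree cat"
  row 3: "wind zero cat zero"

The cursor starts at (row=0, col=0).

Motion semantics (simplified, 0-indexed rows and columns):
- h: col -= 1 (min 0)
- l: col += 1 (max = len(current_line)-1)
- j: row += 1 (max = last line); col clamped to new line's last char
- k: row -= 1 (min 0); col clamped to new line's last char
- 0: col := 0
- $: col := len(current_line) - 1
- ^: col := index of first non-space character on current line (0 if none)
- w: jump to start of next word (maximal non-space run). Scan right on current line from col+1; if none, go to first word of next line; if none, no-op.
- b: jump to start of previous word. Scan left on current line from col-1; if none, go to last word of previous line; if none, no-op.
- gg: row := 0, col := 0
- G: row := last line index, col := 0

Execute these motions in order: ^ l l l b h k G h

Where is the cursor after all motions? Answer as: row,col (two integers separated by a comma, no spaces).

After 1 (^): row=0 col=1 char='m'
After 2 (l): row=0 col=2 char='o'
After 3 (l): row=0 col=3 char='o'
After 4 (l): row=0 col=4 char='n'
After 5 (b): row=0 col=1 char='m'
After 6 (h): row=0 col=0 char='_'
After 7 (k): row=0 col=0 char='_'
After 8 (G): row=3 col=0 char='w'
After 9 (h): row=3 col=0 char='w'

Answer: 3,0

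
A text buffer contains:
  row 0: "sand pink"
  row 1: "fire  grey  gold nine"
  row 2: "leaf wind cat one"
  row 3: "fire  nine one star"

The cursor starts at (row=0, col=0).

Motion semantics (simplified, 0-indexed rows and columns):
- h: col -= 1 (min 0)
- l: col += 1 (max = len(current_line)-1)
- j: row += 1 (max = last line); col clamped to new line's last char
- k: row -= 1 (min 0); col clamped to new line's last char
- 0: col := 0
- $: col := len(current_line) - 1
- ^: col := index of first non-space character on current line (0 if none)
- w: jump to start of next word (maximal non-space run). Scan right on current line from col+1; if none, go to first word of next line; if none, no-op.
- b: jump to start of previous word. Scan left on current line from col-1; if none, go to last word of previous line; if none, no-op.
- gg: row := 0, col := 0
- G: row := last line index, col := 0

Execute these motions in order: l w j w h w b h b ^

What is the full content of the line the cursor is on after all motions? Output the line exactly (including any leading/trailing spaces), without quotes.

Answer: sand pink

Derivation:
After 1 (l): row=0 col=1 char='a'
After 2 (w): row=0 col=5 char='p'
After 3 (j): row=1 col=5 char='_'
After 4 (w): row=1 col=6 char='g'
After 5 (h): row=1 col=5 char='_'
After 6 (w): row=1 col=6 char='g'
After 7 (b): row=1 col=0 char='f'
After 8 (h): row=1 col=0 char='f'
After 9 (b): row=0 col=5 char='p'
After 10 (^): row=0 col=0 char='s'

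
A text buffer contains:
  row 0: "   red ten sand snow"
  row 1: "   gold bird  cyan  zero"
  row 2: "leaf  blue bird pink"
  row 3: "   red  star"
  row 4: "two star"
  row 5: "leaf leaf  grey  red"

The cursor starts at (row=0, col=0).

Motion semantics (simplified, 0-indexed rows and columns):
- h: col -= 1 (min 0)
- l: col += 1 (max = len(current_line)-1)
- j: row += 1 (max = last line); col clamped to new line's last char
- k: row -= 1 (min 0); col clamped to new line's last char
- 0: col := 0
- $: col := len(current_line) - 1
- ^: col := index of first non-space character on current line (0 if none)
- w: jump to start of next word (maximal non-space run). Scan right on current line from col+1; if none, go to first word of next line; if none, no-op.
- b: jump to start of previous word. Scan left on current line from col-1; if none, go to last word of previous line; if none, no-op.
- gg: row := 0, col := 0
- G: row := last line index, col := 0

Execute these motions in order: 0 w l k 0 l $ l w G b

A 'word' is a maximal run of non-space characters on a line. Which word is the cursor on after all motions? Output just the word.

After 1 (0): row=0 col=0 char='_'
After 2 (w): row=0 col=3 char='r'
After 3 (l): row=0 col=4 char='e'
After 4 (k): row=0 col=4 char='e'
After 5 (0): row=0 col=0 char='_'
After 6 (l): row=0 col=1 char='_'
After 7 ($): row=0 col=19 char='w'
After 8 (l): row=0 col=19 char='w'
After 9 (w): row=1 col=3 char='g'
After 10 (G): row=5 col=0 char='l'
After 11 (b): row=4 col=4 char='s'

Answer: star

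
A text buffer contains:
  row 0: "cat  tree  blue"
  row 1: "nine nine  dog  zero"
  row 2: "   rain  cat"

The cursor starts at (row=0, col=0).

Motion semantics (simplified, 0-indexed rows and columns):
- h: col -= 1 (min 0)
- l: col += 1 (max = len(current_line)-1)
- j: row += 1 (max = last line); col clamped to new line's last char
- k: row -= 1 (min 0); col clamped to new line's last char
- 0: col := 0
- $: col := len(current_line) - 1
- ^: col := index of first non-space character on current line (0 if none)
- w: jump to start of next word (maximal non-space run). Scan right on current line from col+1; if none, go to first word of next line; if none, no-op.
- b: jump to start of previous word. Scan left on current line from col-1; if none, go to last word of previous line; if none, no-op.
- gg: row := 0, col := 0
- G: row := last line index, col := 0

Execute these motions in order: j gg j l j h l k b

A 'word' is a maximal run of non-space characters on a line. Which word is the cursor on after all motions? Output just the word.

After 1 (j): row=1 col=0 char='n'
After 2 (gg): row=0 col=0 char='c'
After 3 (j): row=1 col=0 char='n'
After 4 (l): row=1 col=1 char='i'
After 5 (j): row=2 col=1 char='_'
After 6 (h): row=2 col=0 char='_'
After 7 (l): row=2 col=1 char='_'
After 8 (k): row=1 col=1 char='i'
After 9 (b): row=1 col=0 char='n'

Answer: nine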